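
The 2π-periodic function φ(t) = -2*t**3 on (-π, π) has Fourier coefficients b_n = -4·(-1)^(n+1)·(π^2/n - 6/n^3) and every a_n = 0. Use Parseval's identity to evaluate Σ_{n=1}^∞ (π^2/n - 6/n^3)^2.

pi**6/14

Parseval: Σ b_n^2 = (1/π) ∫_{-π}^{π} φ(t)^2 dt = 8*pi**6/7.
b_n^2 = 16·(π^2/n - 6/n^3)^2, so the sum equals (8*pi**6/7)/16 = pi**6/14.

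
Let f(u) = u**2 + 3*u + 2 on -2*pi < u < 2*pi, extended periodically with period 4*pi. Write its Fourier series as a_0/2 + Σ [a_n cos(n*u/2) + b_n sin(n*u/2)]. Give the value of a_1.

a_1 = (1/(2*pi)) ∫_{-2*pi}^{2*pi} f(u) cos(u/2) du.
Integrating by parts twice (tabular method), an antiderivative of (u**2 + 3*u + 2) cos(u/2) is 2*u**2*sin(u/2) + 6*u*sin(u/2) + 8*u*cos(u/2) - 12*sin(u/2) + 12*cos(u/2); evaluating from -2*pi to 2*pi: ∫_{-2*pi}^{2*pi} (u**2 + 3*u + 2) cos(u/2) du = (-16*pi - 12) - (-12 + 16*pi) = -32*pi.
Hence a_1 = (1/(2*pi))·(-32*pi) = -16.

-16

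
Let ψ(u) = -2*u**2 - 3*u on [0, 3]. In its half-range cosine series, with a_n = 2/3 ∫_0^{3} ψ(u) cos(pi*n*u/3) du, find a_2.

-18/pi**2

a_2 = 2/3 ∫_0^{3} (-2*u**2 - 3*u) cos(2*pi*u/3) du.
Integrating by parts twice (tabular method), an antiderivative of (-2*u**2 - 3*u) cos(2*pi*u/3) is -3*u**2*sin(2*pi*u/3)/pi - 9*u*sin(2*pi*u/3)/(2*pi) - 9*u*cos(2*pi*u/3)/pi**2 + 27*sin(2*pi*u/3)/(2*pi**3) - 27*cos(2*pi*u/3)/(4*pi**2); evaluating from 0 to 3: ∫_{0}^{3} (-2*u**2 - 3*u) cos(2*pi*u/3) du = (-135/(4*pi**2)) - (-27/(4*pi**2)) = -27/pi**2.
Hence a_2 = (2/3)·(-27/pi**2) = -18/pi**2.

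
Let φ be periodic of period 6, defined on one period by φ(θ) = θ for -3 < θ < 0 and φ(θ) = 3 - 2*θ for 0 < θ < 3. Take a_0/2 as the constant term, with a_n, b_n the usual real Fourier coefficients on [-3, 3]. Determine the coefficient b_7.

3/(7*pi)

b_7 = 1/3 ∫_{-3}^{3} φ(θ) sin(7*pi*θ/3) dθ.
Split the integral at the breakpoints.
Integrating by parts (boundary term plus one more integral), an antiderivative of (θ) sin(7*pi*θ/3) is -3*θ*cos(7*pi*θ/3)/(7*pi) + 9*sin(7*pi*θ/3)/(49*pi**2); evaluating from -3 to 0: ∫_{-3}^{0} (θ) sin(7*pi*θ/3) dθ = (0) - (-9/(7*pi)) = 9/(7*pi).
Integrating by parts (boundary term plus one more integral), an antiderivative of (3 - 2*θ) sin(7*pi*θ/3) is 6*θ*cos(7*pi*θ/3)/(7*pi) - 18*sin(7*pi*θ/3)/(49*pi**2) - 9*cos(7*pi*θ/3)/(7*pi); evaluating from 0 to 3: ∫_{0}^{3} (3 - 2*θ) sin(7*pi*θ/3) dθ = (-9/(7*pi)) - (-9/(7*pi)) = 0.
Summing the pieces and multiplying by (1/3) gives b_7 = 3/(7*pi).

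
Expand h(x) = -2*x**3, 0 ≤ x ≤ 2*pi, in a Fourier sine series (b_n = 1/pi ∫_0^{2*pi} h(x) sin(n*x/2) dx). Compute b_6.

b_6 = 1/pi ∫_0^{2*pi} (-2*x**3) sin(3*x) dx.
Integrating by parts three times (tabular method), an antiderivative of (-2*x**3) sin(3*x) is 2*x**3*cos(3*x)/3 - 2*x**2*sin(3*x)/3 - 4*x*cos(3*x)/9 + 4*sin(3*x)/27; evaluating from 0 to 2*pi: ∫_{0}^{2*pi} (-2*x**3) sin(3*x) dx = (8*pi*(-1 + 6*pi**2)/9) - (0) = 8*pi*(-1 + 6*pi**2)/9.
Hence b_6 = (1/pi)·(8*pi*(-1 + 6*pi**2)/9) = -8/9 + 16*pi**2/3.

-8/9 + 16*pi**2/3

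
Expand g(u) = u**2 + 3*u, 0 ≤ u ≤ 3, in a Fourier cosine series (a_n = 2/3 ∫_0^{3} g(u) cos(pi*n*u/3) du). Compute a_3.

-8/pi**2

a_3 = 2/3 ∫_0^{3} (u**2 + 3*u) cos(pi*u) du.
Integrating by parts twice (tabular method), an antiderivative of (u**2 + 3*u) cos(pi*u) is u**2*sin(pi*u)/pi + 3*u*sin(pi*u)/pi + 2*u*cos(pi*u)/pi**2 - 2*sin(pi*u)/pi**3 + 3*cos(pi*u)/pi**2; evaluating from 0 to 3: ∫_{0}^{3} (u**2 + 3*u) cos(pi*u) du = (-9/pi**2) - (3/pi**2) = -12/pi**2.
Hence a_3 = (2/3)·(-12/pi**2) = -8/pi**2.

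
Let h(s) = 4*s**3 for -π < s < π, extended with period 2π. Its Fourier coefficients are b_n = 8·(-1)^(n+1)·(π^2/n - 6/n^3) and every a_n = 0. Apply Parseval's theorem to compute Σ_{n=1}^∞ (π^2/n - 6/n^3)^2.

Parseval: Σ b_n^2 = (1/π) ∫_{-π}^{π} h(s)^2 ds = 32*pi**6/7.
b_n^2 = 64·(π^2/n - 6/n^3)^2, so the sum equals (32*pi**6/7)/64 = pi**6/14.

pi**6/14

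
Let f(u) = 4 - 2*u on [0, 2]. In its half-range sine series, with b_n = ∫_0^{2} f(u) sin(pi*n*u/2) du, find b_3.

8/(3*pi)

b_3 = ∫_0^{2} (4 - 2*u) sin(3*pi*u/2) du.
Integrating by parts (boundary term plus one more integral), an antiderivative of (4 - 2*u) sin(3*pi*u/2) is 4*u*cos(3*pi*u/2)/(3*pi) - 8*sin(3*pi*u/2)/(9*pi**2) - 8*cos(3*pi*u/2)/(3*pi); evaluating from 0 to 2: ∫_{0}^{2} (4 - 2*u) sin(3*pi*u/2) du = (0) - (-8/(3*pi)) = 8/(3*pi).
Hence b_3 = 8/(3*pi).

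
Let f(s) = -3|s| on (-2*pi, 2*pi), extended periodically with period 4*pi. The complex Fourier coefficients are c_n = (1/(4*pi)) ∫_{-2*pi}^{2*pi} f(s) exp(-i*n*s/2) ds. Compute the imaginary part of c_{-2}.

0

Since f is real-valued, Im(c_{-2}) = -(1/(4*pi)) ∫_{-2*pi}^{2*pi} f(s) sin(-s) ds = b_{2}/2.
(f is even, so the integrand is odd over a symmetric interval and the integral vanishes.)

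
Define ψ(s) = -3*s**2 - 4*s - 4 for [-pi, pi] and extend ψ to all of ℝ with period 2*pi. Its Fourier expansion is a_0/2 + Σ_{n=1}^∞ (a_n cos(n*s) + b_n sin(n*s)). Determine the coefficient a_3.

4/3

a_3 = 1/pi ∫_{-pi}^{pi} ψ(s) cos(3*s) ds.
Integrating by parts twice (tabular method), an antiderivative of (-3*s**2 - 4*s - 4) cos(3*s) is -s**2*sin(3*s) - 4*s*sin(3*s)/3 - 2*s*cos(3*s)/3 - 10*sin(3*s)/9 - 4*cos(3*s)/9; evaluating from -pi to pi: ∫_{-pi}^{pi} (-3*s**2 - 4*s - 4) cos(3*s) ds = (4/9 + 2*pi/3) - (4/9 - 2*pi/3) = 4*pi/3.
Hence a_3 = (1/pi)·(4*pi/3) = 4/3.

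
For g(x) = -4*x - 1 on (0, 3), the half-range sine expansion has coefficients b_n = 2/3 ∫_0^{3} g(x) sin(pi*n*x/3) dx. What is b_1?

b_1 = 2/3 ∫_0^{3} (-4*x - 1) sin(pi*x/3) dx.
Integrating by parts (boundary term plus one more integral), an antiderivative of (-4*x - 1) sin(pi*x/3) is 12*x*cos(pi*x/3)/pi - 36*sin(pi*x/3)/pi**2 + 3*cos(pi*x/3)/pi; evaluating from 0 to 3: ∫_{0}^{3} (-4*x - 1) sin(pi*x/3) dx = (-39/pi) - (3/pi) = -42/pi.
Hence b_1 = (2/3)·(-42/pi) = -28/pi.

-28/pi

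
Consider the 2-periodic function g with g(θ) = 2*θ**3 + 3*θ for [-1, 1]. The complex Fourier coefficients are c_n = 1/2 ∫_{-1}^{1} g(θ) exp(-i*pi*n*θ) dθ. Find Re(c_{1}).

Since g is real-valued, Re(c_{1}) = 1/2 ∫_{-1}^{1} g(θ) cos(pi*θ) dθ = a_{1}/2.
(g is odd, so the integrand is odd over a symmetric interval and the integral vanishes.)

0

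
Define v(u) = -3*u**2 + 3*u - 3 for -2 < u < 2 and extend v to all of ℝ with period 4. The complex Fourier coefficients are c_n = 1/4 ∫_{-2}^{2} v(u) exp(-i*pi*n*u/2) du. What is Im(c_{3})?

-2/pi

Since v is real-valued, Im(c_{3}) = -1/4 ∫_{-2}^{2} v(u) sin(3*pi*u/2) du = -b_{3}/2.
Integrating by parts twice (tabular method), an antiderivative of (-3*u**2 + 3*u - 3) sin(3*pi*u/2) is 2*u**2*cos(3*pi*u/2)/pi - 8*u*sin(3*pi*u/2)/(3*pi**2) - 2*u*cos(3*pi*u/2)/pi + 4*sin(3*pi*u/2)/(3*pi**2) - 16*cos(3*pi*u/2)/(9*pi**3) + 2*cos(3*pi*u/2)/pi; evaluating from -2 to 2: ∫_{-2}^{2} (-3*u**2 + 3*u - 3) sin(3*pi*u/2) du = (-6/pi + 16/(9*pi**3)) - (-14/pi + 16/(9*pi**3)) = 8/pi.
Hence Im(c_{3}) = (-1/4)·(8/pi) = -2/pi.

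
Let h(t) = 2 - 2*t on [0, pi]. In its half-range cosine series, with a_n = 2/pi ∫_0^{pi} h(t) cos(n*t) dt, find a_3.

a_3 = 2/pi ∫_0^{pi} (2 - 2*t) cos(3*t) dt.
Integrating by parts (boundary term plus one more integral), an antiderivative of (2 - 2*t) cos(3*t) is -2*t*sin(3*t)/3 + 2*sin(3*t)/3 - 2*cos(3*t)/9; evaluating from 0 to pi: ∫_{0}^{pi} (2 - 2*t) cos(3*t) dt = (2/9) - (-2/9) = 4/9.
Hence a_3 = (2/pi)·(4/9) = 8/(9*pi).

8/(9*pi)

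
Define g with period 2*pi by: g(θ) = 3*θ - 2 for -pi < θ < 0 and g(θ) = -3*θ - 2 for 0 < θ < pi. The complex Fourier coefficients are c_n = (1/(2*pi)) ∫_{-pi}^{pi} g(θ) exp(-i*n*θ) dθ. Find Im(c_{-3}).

Since g is real-valued, Im(c_{-3}) = -(1/(2*pi)) ∫_{-pi}^{pi} g(θ) sin(-3*θ) dθ = b_{3}/2.
(g is even, so the integrand is odd over a symmetric interval and the integral vanishes.)

0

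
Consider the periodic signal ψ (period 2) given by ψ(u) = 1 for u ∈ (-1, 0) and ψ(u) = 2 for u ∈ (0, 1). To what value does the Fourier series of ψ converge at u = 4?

3/2

u = 4 differs from u = 0 by 2 full period(s), and the series is 2-periodic.
At u = 0 the one-sided limits are ψ(0^-) = 1 and ψ(0^+) = 2.
By Dirichlet's theorem the series converges to their average, [(1) + (2)]/2 = 3/2.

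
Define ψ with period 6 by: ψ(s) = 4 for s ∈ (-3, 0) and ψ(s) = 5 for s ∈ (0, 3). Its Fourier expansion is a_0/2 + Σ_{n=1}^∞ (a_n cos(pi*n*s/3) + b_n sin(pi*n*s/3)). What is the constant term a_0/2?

9/2

a_0 = 1/3 ∫_{-3}^{3} ψ(s) ds = 1/3 · (27) = 9.
So the constant term a_0/2 = 9/2.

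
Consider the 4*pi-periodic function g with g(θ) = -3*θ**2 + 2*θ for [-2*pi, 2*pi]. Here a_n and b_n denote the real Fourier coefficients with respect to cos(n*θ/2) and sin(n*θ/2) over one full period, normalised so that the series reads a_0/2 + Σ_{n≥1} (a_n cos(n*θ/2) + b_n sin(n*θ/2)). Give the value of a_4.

-3

a_4 = (1/(2*pi)) ∫_{-2*pi}^{2*pi} g(θ) cos(2*θ) dθ.
Integrating by parts twice (tabular method), an antiderivative of (-3*θ**2 + 2*θ) cos(2*θ) is -3*θ**2*sin(2*θ)/2 + θ*sin(2*θ) - 3*θ*cos(2*θ)/2 + 3*sin(2*θ)/4 + cos(2*θ)/2; evaluating from -2*pi to 2*pi: ∫_{-2*pi}^{2*pi} (-3*θ**2 + 2*θ) cos(2*θ) dθ = (1/2 - 3*pi) - (1/2 + 3*pi) = -6*pi.
Hence a_4 = (1/(2*pi))·(-6*pi) = -3.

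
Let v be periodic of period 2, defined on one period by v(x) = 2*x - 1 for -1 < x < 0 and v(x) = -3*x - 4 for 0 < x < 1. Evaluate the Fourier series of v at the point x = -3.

-5

x = -3 differs from x = 1 by -2 full period(s), and the series is 2-periodic.
At x = 1 the one-sided limits are v(1^-) = -7 and v(1^+) = -3.
By Dirichlet's theorem the series converges to their average, [(-7) + (-3)]/2 = -5.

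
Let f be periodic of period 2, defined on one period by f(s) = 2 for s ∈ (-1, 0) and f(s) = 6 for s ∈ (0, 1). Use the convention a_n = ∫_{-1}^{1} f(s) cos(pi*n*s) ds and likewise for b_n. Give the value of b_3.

8/(3*pi)

b_3 = ∫_{-1}^{1} f(s) sin(3*pi*s) ds.
Split the integral at the breakpoints.
Directly, an antiderivative of (2) sin(3*pi*s) is -2*cos(3*pi*s)/(3*pi); evaluating from -1 to 0: ∫_{-1}^{0} (2) sin(3*pi*s) ds = (-2/(3*pi)) - (2/(3*pi)) = -4/(3*pi).
Directly, an antiderivative of (6) sin(3*pi*s) is -2*cos(3*pi*s)/pi; evaluating from 0 to 1: ∫_{0}^{1} (6) sin(3*pi*s) ds = (2/pi) - (-2/pi) = 4/pi.
Summing the pieces gives b_3 = 8/(3*pi).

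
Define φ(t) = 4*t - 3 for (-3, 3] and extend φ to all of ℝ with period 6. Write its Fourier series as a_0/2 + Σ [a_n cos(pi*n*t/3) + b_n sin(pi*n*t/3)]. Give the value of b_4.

-6/pi

b_4 = 1/3 ∫_{-3}^{3} φ(t) sin(4*pi*t/3) dt.
Integrating by parts (boundary term plus one more integral), an antiderivative of (4*t - 3) sin(4*pi*t/3) is -3*t*cos(4*pi*t/3)/pi + 9*sin(4*pi*t/3)/(4*pi**2) + 9*cos(4*pi*t/3)/(4*pi); evaluating from -3 to 3: ∫_{-3}^{3} (4*t - 3) sin(4*pi*t/3) dt = (-27/(4*pi)) - (45/(4*pi)) = -18/pi.
Hence b_4 = (1/3)·(-18/pi) = -6/pi.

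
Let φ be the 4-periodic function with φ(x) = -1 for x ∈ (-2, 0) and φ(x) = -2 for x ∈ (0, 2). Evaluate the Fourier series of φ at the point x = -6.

-3/2

x = -6 differs from x = 2 by -2 full period(s), and the series is 4-periodic.
At x = 2 the one-sided limits are φ(2^-) = -2 and φ(2^+) = -1.
By Dirichlet's theorem the series converges to their average, [(-2) + (-1)]/2 = -3/2.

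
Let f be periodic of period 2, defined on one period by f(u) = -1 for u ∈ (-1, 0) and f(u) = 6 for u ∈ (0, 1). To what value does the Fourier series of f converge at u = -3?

u = -3 differs from u = 1 by -2 full period(s), and the series is 2-periodic.
At u = 1 the one-sided limits are f(1^-) = 6 and f(1^+) = -1.
By Dirichlet's theorem the series converges to their average, [(6) + (-1)]/2 = 5/2.

5/2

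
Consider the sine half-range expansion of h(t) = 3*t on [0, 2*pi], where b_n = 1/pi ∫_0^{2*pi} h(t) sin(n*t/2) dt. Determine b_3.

4

b_3 = 1/pi ∫_0^{2*pi} (3*t) sin(3*t/2) dt.
Integrating by parts (boundary term plus one more integral), an antiderivative of (3*t) sin(3*t/2) is -2*t*cos(3*t/2) + 4*sin(3*t/2)/3; evaluating from 0 to 2*pi: ∫_{0}^{2*pi} (3*t) sin(3*t/2) dt = (4*pi) - (0) = 4*pi.
Hence b_3 = (1/pi)·(4*pi) = 4.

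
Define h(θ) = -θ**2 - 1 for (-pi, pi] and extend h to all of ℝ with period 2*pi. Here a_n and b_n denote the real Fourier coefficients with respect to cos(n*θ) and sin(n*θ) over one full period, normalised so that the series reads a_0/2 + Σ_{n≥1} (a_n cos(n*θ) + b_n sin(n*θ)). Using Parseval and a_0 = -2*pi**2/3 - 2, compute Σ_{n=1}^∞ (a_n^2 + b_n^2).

Parseval: a_0^2/2 + Σ_{n≥1} (a_n^2+b_n^2) = 1/pi ∫_{-pi}^{pi} h(θ)^2 dθ = 2 + 4*pi**2/3 + 2*pi**4/5.
Subtract a_0^2/2 = 2*(3 + pi**2)**2/9: Σ (a_n^2+b_n^2) = 8*pi**4/45.

8*pi**4/45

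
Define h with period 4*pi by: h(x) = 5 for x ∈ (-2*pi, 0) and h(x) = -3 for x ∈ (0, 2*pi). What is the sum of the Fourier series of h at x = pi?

h is continuous at x = pi with value -3, so the series converges to -3 there.

-3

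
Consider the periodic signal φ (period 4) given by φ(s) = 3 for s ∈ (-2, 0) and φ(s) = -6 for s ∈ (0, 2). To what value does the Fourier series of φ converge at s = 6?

s = 6 differs from s = 2 by 1 full period(s), and the series is 4-periodic.
At s = 2 the one-sided limits are φ(2^-) = -6 and φ(2^+) = 3.
By Dirichlet's theorem the series converges to their average, [(-6) + (3)]/2 = -3/2.

-3/2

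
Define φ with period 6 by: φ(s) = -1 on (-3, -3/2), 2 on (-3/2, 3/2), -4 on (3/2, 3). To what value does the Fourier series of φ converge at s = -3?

s = -3 differs from s = 3 by -1 full period(s), and the series is 6-periodic.
At s = 3 the one-sided limits are φ(3^-) = -4 and φ(3^+) = -1.
By Dirichlet's theorem the series converges to their average, [(-4) + (-1)]/2 = -5/2.

-5/2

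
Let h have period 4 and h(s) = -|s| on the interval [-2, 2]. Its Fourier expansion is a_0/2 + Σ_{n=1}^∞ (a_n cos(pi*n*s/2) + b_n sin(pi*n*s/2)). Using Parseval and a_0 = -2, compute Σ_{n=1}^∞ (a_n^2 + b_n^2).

2/3

Parseval: a_0^2/2 + Σ_{n≥1} (a_n^2+b_n^2) = 1/2 ∫_{-2}^{2} h(s)^2 ds = 8/3.
Subtract a_0^2/2 = 2: Σ (a_n^2+b_n^2) = 2/3.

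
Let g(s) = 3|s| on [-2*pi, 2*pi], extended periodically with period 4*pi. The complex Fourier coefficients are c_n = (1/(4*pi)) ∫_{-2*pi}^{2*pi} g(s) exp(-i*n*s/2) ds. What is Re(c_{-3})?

-4/(3*pi)

Since g is real-valued, Re(c_{-3}) = (1/(4*pi)) ∫_{-2*pi}^{2*pi} g(s) cos(-3*s/2) ds = a_{3}/2.
g is even and cos(-3*s/2) is even, so the integrand is even: ∫_{-2*pi}^{2*pi} g(s) cos(-3*s/2) ds = 2∫_0^{2*pi} g(s) cos(-3*s/2) ds.
Integrating by parts (boundary term plus one more integral), an antiderivative of (3*s) cos(-3*s/2) is 2*s*sin(3*s/2) + 4*cos(3*s/2)/3; evaluating from 0 to 2*pi: ∫_{0}^{2*pi} (3*s) cos(-3*s/2) ds = (-4/3) - (4/3) = -8/3.
So ∫_{-2*pi}^{2*pi} g(s) cos(-3*s/2) ds = -16/3.
Hence Re(c_{-3}) = (1/(4*pi))·(-16/3) = -4/(3*pi).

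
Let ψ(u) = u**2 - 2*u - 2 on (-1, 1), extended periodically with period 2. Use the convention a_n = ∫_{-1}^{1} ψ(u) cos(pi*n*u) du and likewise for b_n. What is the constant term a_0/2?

-5/3

a_0 = ∫_{-1}^{1} ψ(u) du = -10/3.
So the constant term a_0/2 = -5/3.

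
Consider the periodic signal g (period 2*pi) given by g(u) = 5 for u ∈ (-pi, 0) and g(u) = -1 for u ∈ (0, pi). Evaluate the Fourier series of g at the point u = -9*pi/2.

u = -9*pi/2 differs from u = -pi/2 by -2 full period(s), and the series is 2*pi-periodic.
g is continuous at u = -pi/2 with value 5, so the series converges to 5 there.

5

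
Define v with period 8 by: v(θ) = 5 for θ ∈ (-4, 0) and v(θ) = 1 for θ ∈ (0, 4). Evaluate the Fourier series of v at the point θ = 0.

3

At θ = 0 the one-sided limits are v(0^-) = 5 and v(0^+) = 1.
By Dirichlet's theorem the series converges to their average, [(5) + (1)]/2 = 3.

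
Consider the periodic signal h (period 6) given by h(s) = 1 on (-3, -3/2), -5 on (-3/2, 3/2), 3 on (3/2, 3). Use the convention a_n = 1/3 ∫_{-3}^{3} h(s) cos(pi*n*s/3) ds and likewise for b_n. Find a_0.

a_0 = 1/3 ∫_{-3}^{3} h(s) ds = 1/3 · (-9) = -3.

-3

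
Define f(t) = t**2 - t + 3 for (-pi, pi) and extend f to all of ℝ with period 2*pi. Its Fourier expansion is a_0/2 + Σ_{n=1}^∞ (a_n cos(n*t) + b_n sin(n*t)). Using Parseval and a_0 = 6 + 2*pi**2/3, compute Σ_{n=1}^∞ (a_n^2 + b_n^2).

Parseval: a_0^2/2 + Σ_{n≥1} (a_n^2+b_n^2) = 1/pi ∫_{-pi}^{pi} f(t)^2 dt = 18 + 2*pi**4/5 + 14*pi**2/3.
Subtract a_0^2/2 = 2*(9 + pi**2)**2/9: Σ (a_n^2+b_n^2) = 2*pi**2*(15 + 4*pi**2)/45.

2*pi**2*(15 + 4*pi**2)/45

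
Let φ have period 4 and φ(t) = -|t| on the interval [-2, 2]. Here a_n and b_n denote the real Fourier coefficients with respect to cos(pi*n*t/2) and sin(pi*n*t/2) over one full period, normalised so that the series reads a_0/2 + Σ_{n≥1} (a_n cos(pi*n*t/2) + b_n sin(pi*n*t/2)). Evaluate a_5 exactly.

8/(25*pi**2)

a_5 = 1/2 ∫_{-2}^{2} φ(t) cos(5*pi*t/2) dt.
φ is even and cos(5*pi*t/2) is even, so the integrand is even and a_5 = ∫_0^{2} φ(t) cos(5*pi*t/2) dt.
Integrating by parts (boundary term plus one more integral), an antiderivative of (-t) cos(5*pi*t/2) is -2*t*sin(5*pi*t/2)/(5*pi) - 4*cos(5*pi*t/2)/(25*pi**2); evaluating from 0 to 2: ∫_{0}^{2} (-t) cos(5*pi*t/2) dt = (4/(25*pi**2)) - (-4/(25*pi**2)) = 8/(25*pi**2).
Hence a_5 = 8/(25*pi**2).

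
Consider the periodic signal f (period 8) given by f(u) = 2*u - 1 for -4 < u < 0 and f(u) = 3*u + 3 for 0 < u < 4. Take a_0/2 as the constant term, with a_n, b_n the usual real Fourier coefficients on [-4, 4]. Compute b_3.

28/(3*pi)

b_3 = 1/4 ∫_{-4}^{4} f(u) sin(3*pi*u/4) du.
Split the integral at the breakpoints.
Integrating by parts (boundary term plus one more integral), an antiderivative of (2*u - 1) sin(3*pi*u/4) is -8*u*cos(3*pi*u/4)/(3*pi) + 32*sin(3*pi*u/4)/(9*pi**2) + 4*cos(3*pi*u/4)/(3*pi); evaluating from -4 to 0: ∫_{-4}^{0} (2*u - 1) sin(3*pi*u/4) du = (4/(3*pi)) - (-12/pi) = 40/(3*pi).
Integrating by parts (boundary term plus one more integral), an antiderivative of (3*u + 3) sin(3*pi*u/4) is -4*u*cos(3*pi*u/4)/pi + 16*sin(3*pi*u/4)/(3*pi**2) - 4*cos(3*pi*u/4)/pi; evaluating from 0 to 4: ∫_{0}^{4} (3*u + 3) sin(3*pi*u/4) du = (20/pi) - (-4/pi) = 24/pi.
Summing the pieces and multiplying by (1/4) gives b_3 = 28/(3*pi).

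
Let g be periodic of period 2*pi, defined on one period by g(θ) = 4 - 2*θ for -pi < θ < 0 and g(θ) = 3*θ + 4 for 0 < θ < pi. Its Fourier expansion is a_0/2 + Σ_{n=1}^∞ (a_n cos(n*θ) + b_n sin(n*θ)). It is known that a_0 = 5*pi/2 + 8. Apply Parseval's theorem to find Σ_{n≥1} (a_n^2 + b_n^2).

Parseval: a_0^2/2 + Σ_{n≥1} (a_n^2+b_n^2) = 1/pi ∫_{-pi}^{pi} g(θ)^2 dθ = 32 + 13*pi**2/3 + 20*pi.
Subtract a_0^2/2 = (5*pi + 16)**2/8: Σ (a_n^2+b_n^2) = 29*pi**2/24.

29*pi**2/24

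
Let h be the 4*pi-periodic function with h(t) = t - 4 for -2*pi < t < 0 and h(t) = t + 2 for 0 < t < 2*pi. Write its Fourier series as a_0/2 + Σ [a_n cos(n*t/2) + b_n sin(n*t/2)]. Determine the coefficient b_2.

-2

b_2 = (1/(2*pi)) ∫_{-2*pi}^{2*pi} h(t) sin(t) dt.
Split the integral at the breakpoints.
Integrating by parts (boundary term plus one more integral), an antiderivative of (t - 4) sin(t) is -t*cos(t) + sin(t) + 4*cos(t); evaluating from -2*pi to 0: ∫_{-2*pi}^{0} (t - 4) sin(t) dt = (4) - (4 + 2*pi) = -2*pi.
Integrating by parts (boundary term plus one more integral), an antiderivative of (t + 2) sin(t) is -t*cos(t) + sin(t) - 2*cos(t); evaluating from 0 to 2*pi: ∫_{0}^{2*pi} (t + 2) sin(t) dt = (-2*pi - 2) - (-2) = -2*pi.
Summing the pieces and multiplying by (1/(2*pi)) gives b_2 = -2.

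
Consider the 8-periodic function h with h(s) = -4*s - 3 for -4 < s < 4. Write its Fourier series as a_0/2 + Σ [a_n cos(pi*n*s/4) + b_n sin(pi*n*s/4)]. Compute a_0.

a_0 = 1/4 ∫_{-4}^{4} h(s) ds = 1/4 · (-24) = -6.

-6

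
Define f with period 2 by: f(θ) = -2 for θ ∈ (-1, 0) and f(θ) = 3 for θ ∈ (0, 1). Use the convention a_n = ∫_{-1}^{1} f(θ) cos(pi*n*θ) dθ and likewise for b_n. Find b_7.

b_7 = ∫_{-1}^{1} f(θ) sin(7*pi*θ) dθ.
Split the integral at the breakpoints.
Directly, an antiderivative of (-2) sin(7*pi*θ) is 2*cos(7*pi*θ)/(7*pi); evaluating from -1 to 0: ∫_{-1}^{0} (-2) sin(7*pi*θ) dθ = (2/(7*pi)) - (-2/(7*pi)) = 4/(7*pi).
Directly, an antiderivative of (3) sin(7*pi*θ) is -3*cos(7*pi*θ)/(7*pi); evaluating from 0 to 1: ∫_{0}^{1} (3) sin(7*pi*θ) dθ = (3/(7*pi)) - (-3/(7*pi)) = 6/(7*pi).
Summing the pieces gives b_7 = 10/(7*pi).

10/(7*pi)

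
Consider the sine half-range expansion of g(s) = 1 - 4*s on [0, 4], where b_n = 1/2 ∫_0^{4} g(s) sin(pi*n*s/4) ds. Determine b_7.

b_7 = 1/2 ∫_0^{4} (1 - 4*s) sin(7*pi*s/4) ds.
Integrating by parts (boundary term plus one more integral), an antiderivative of (1 - 4*s) sin(7*pi*s/4) is 16*s*cos(7*pi*s/4)/(7*pi) - 64*sin(7*pi*s/4)/(49*pi**2) - 4*cos(7*pi*s/4)/(7*pi); evaluating from 0 to 4: ∫_{0}^{4} (1 - 4*s) sin(7*pi*s/4) ds = (-60/(7*pi)) - (-4/(7*pi)) = -8/pi.
Hence b_7 = (1/2)·(-8/pi) = -4/pi.

-4/pi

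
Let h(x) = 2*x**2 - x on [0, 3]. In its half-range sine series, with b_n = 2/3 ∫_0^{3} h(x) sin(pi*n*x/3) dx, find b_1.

b_1 = 2/3 ∫_0^{3} (2*x**2 - x) sin(pi*x/3) dx.
Integrating by parts twice (tabular method), an antiderivative of (2*x**2 - x) sin(pi*x/3) is -6*x**2*cos(pi*x/3)/pi + 36*x*sin(pi*x/3)/pi**2 + 3*x*cos(pi*x/3)/pi - 9*sin(pi*x/3)/pi**2 + 108*cos(pi*x/3)/pi**3; evaluating from 0 to 3: ∫_{0}^{3} (2*x**2 - x) sin(pi*x/3) dx = (-108/pi**3 + 45/pi) - (108/pi**3) = -216/pi**3 + 45/pi.
Hence b_1 = (2/3)·(-216/pi**3 + 45/pi) = -144/pi**3 + 30/pi.

-144/pi**3 + 30/pi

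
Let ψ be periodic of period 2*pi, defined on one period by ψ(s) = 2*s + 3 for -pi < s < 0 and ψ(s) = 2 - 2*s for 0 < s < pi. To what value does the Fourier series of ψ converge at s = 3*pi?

5/2 - 2*pi

s = 3*pi differs from s = pi by 1 full period(s), and the series is 2*pi-periodic.
At s = pi the one-sided limits are ψ(pi^-) = 2 - 2*pi and ψ(pi^+) = 3 - 2*pi.
By Dirichlet's theorem the series converges to their average, [(2 - 2*pi) + (3 - 2*pi)]/2 = 5/2 - 2*pi.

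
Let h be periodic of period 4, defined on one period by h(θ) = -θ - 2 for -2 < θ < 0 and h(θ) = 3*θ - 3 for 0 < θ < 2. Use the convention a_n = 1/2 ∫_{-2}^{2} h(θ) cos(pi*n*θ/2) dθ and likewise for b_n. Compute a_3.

a_3 = 1/2 ∫_{-2}^{2} h(θ) cos(3*pi*θ/2) dθ.
Split the integral at the breakpoints.
Integrating by parts (boundary term plus one more integral), an antiderivative of (-θ - 2) cos(3*pi*θ/2) is -2*θ*sin(3*pi*θ/2)/(3*pi) - 4*sin(3*pi*θ/2)/(3*pi) - 4*cos(3*pi*θ/2)/(9*pi**2); evaluating from -2 to 0: ∫_{-2}^{0} (-θ - 2) cos(3*pi*θ/2) dθ = (-4/(9*pi**2)) - (4/(9*pi**2)) = -8/(9*pi**2).
Integrating by parts (boundary term plus one more integral), an antiderivative of (3*θ - 3) cos(3*pi*θ/2) is 2*θ*sin(3*pi*θ/2)/pi - 2*sin(3*pi*θ/2)/pi + 4*cos(3*pi*θ/2)/(3*pi**2); evaluating from 0 to 2: ∫_{0}^{2} (3*θ - 3) cos(3*pi*θ/2) dθ = (-4/(3*pi**2)) - (4/(3*pi**2)) = -8/(3*pi**2).
Summing the pieces and multiplying by (1/2) gives a_3 = -16/(9*pi**2).

-16/(9*pi**2)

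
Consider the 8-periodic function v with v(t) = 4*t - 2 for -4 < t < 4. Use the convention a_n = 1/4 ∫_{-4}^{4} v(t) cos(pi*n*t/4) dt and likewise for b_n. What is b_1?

32/pi

b_1 = 1/4 ∫_{-4}^{4} v(t) sin(pi*t/4) dt.
Integrating by parts (boundary term plus one more integral), an antiderivative of (4*t - 2) sin(pi*t/4) is -16*t*cos(pi*t/4)/pi + 64*sin(pi*t/4)/pi**2 + 8*cos(pi*t/4)/pi; evaluating from -4 to 4: ∫_{-4}^{4} (4*t - 2) sin(pi*t/4) dt = (56/pi) - (-72/pi) = 128/pi.
Hence b_1 = (1/4)·(128/pi) = 32/pi.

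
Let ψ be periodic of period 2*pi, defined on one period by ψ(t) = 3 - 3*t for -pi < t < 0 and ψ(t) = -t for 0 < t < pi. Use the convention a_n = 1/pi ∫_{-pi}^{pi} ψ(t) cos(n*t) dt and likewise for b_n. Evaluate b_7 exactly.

2*(-2*pi - 3)/(7*pi)

b_7 = 1/pi ∫_{-pi}^{pi} ψ(t) sin(7*t) dt.
Split the integral at the breakpoints.
Integrating by parts (boundary term plus one more integral), an antiderivative of (3 - 3*t) sin(7*t) is 3*t*cos(7*t)/7 - 3*sin(7*t)/49 - 3*cos(7*t)/7; evaluating from -pi to 0: ∫_{-pi}^{0} (3 - 3*t) sin(7*t) dt = (-3/7) - (3/7 + 3*pi/7) = -3*pi/7 - 6/7.
Integrating by parts (boundary term plus one more integral), an antiderivative of (-t) sin(7*t) is t*cos(7*t)/7 - sin(7*t)/49; evaluating from 0 to pi: ∫_{0}^{pi} (-t) sin(7*t) dt = (-pi/7) - (0) = -pi/7.
Summing the pieces and multiplying by (1/pi) gives b_7 = 2*(-2*pi - 3)/(7*pi).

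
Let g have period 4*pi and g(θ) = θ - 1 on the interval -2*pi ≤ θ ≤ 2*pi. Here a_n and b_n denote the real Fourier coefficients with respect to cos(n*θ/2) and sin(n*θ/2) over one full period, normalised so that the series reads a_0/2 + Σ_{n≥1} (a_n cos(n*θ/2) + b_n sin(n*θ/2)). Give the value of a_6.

0

a_6 = (1/(2*pi)) ∫_{-2*pi}^{2*pi} g(θ) cos(3*θ) dθ.
Integrating by parts (boundary term plus one more integral), an antiderivative of (θ - 1) cos(3*θ) is θ*sin(3*θ)/3 - sin(3*θ)/3 + cos(3*θ)/9; evaluating from -2*pi to 2*pi: ∫_{-2*pi}^{2*pi} (θ - 1) cos(3*θ) dθ = (1/9) - (1/9) = 0.
Hence a_6 = (1/(2*pi))·(0) = 0.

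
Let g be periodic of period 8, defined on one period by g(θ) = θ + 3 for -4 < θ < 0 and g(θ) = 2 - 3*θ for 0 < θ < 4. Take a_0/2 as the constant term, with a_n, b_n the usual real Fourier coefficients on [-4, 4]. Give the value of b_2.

b_2 = 1/4 ∫_{-4}^{4} g(θ) sin(pi*θ/2) dθ.
Split the integral at the breakpoints.
Integrating by parts (boundary term plus one more integral), an antiderivative of (θ + 3) sin(pi*θ/2) is -2*θ*cos(pi*θ/2)/pi + 4*sin(pi*θ/2)/pi**2 - 6*cos(pi*θ/2)/pi; evaluating from -4 to 0: ∫_{-4}^{0} (θ + 3) sin(pi*θ/2) dθ = (-6/pi) - (2/pi) = -8/pi.
Integrating by parts (boundary term plus one more integral), an antiderivative of (2 - 3*θ) sin(pi*θ/2) is 6*θ*cos(pi*θ/2)/pi - 12*sin(pi*θ/2)/pi**2 - 4*cos(pi*θ/2)/pi; evaluating from 0 to 4: ∫_{0}^{4} (2 - 3*θ) sin(pi*θ/2) dθ = (20/pi) - (-4/pi) = 24/pi.
Summing the pieces and multiplying by (1/4) gives b_2 = 4/pi.

4/pi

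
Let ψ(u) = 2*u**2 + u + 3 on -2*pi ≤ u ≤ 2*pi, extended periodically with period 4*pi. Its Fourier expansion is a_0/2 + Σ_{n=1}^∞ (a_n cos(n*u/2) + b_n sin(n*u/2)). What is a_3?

a_3 = (1/(2*pi)) ∫_{-2*pi}^{2*pi} ψ(u) cos(3*u/2) du.
Integrating by parts twice (tabular method), an antiderivative of (2*u**2 + u + 3) cos(3*u/2) is 4*u**2*sin(3*u/2)/3 + 2*u*sin(3*u/2)/3 + 16*u*cos(3*u/2)/9 + 22*sin(3*u/2)/27 + 4*cos(3*u/2)/9; evaluating from -2*pi to 2*pi: ∫_{-2*pi}^{2*pi} (2*u**2 + u + 3) cos(3*u/2) du = (-32*pi/9 - 4/9) - (-4/9 + 32*pi/9) = -64*pi/9.
Hence a_3 = (1/(2*pi))·(-64*pi/9) = -32/9.

-32/9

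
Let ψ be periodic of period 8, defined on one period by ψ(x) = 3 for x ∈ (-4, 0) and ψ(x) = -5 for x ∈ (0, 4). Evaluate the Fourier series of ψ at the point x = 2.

ψ is continuous at x = 2 with value -5, so the series converges to -5 there.

-5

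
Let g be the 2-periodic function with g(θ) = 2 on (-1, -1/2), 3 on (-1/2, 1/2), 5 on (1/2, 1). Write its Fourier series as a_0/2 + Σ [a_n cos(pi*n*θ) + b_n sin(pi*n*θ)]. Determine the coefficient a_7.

1/(7*pi)

a_7 = ∫_{-1}^{1} g(θ) cos(7*pi*θ) dθ.
Split the integral at the breakpoints.
Directly, an antiderivative of (2) cos(7*pi*θ) is 2*sin(7*pi*θ)/(7*pi); evaluating from -1 to -1/2: ∫_{-1}^{-1/2} (2) cos(7*pi*θ) dθ = (2/(7*pi)) - (0) = 2/(7*pi).
Directly, an antiderivative of (3) cos(7*pi*θ) is 3*sin(7*pi*θ)/(7*pi); evaluating from -1/2 to 1/2: ∫_{-1/2}^{1/2} (3) cos(7*pi*θ) dθ = (-3/(7*pi)) - (3/(7*pi)) = -6/(7*pi).
Directly, an antiderivative of (5) cos(7*pi*θ) is 5*sin(7*pi*θ)/(7*pi); evaluating from 1/2 to 1: ∫_{1/2}^{1} (5) cos(7*pi*θ) dθ = (0) - (-5/(7*pi)) = 5/(7*pi).
Summing the pieces gives a_7 = 1/(7*pi).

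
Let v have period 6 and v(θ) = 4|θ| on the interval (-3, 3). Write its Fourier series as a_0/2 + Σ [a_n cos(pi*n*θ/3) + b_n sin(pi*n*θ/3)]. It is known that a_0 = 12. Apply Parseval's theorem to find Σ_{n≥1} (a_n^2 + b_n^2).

24

Parseval: a_0^2/2 + Σ_{n≥1} (a_n^2+b_n^2) = 1/3 ∫_{-3}^{3} v(θ)^2 dθ = 96.
Subtract a_0^2/2 = 72: Σ (a_n^2+b_n^2) = 24.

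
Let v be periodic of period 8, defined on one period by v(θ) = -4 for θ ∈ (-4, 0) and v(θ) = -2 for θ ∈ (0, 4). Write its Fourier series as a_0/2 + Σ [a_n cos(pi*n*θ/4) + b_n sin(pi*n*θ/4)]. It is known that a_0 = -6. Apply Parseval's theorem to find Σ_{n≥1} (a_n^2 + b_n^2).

Parseval: a_0^2/2 + Σ_{n≥1} (a_n^2+b_n^2) = 1/4 ∫_{-4}^{4} v(θ)^2 dθ = 20.
Subtract a_0^2/2 = 18: Σ (a_n^2+b_n^2) = 2.

2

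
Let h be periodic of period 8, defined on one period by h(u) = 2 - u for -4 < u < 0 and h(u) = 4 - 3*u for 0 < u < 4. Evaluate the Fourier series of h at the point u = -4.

At u = -4 the one-sided limits are h(-4^-) = -8 and h(-4^+) = 6.
By Dirichlet's theorem the series converges to their average, [(-8) + (6)]/2 = -1.

-1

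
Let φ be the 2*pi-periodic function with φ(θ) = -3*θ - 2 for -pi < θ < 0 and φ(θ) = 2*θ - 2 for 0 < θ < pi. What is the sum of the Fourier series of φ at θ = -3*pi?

-2 + 5*pi/2

θ = -3*pi differs from θ = -pi by -1 full period(s), and the series is 2*pi-periodic.
At θ = -pi the one-sided limits are φ(-pi^-) = -2 + 2*pi and φ(-pi^+) = -2 + 3*pi.
By Dirichlet's theorem the series converges to their average, [(-2 + 2*pi) + (-2 + 3*pi)]/2 = -2 + 5*pi/2.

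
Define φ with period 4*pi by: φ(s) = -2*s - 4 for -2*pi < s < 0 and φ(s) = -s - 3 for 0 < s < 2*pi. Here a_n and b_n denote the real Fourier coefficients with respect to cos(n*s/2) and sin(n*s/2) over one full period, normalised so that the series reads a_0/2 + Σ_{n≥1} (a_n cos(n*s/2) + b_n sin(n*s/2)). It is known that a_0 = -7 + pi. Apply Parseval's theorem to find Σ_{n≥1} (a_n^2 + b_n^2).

-3*pi + 1/2 + 37*pi**2/6

Parseval: a_0^2/2 + Σ_{n≥1} (a_n^2+b_n^2) = (1/(2*pi)) ∫_{-2*pi}^{2*pi} φ(s)^2 ds = -10*pi + 25 + 20*pi**2/3.
Subtract a_0^2/2 = (7 - pi)**2/2: Σ (a_n^2+b_n^2) = -3*pi + 1/2 + 37*pi**2/6.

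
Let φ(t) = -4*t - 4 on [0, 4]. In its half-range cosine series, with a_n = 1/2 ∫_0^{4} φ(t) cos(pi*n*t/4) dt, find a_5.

64/(25*pi**2)

a_5 = 1/2 ∫_0^{4} (-4*t - 4) cos(5*pi*t/4) dt.
Integrating by parts (boundary term plus one more integral), an antiderivative of (-4*t - 4) cos(5*pi*t/4) is -16*t*sin(5*pi*t/4)/(5*pi) - 16*sin(5*pi*t/4)/(5*pi) - 64*cos(5*pi*t/4)/(25*pi**2); evaluating from 0 to 4: ∫_{0}^{4} (-4*t - 4) cos(5*pi*t/4) dt = (64/(25*pi**2)) - (-64/(25*pi**2)) = 128/(25*pi**2).
Hence a_5 = (1/2)·(128/(25*pi**2)) = 64/(25*pi**2).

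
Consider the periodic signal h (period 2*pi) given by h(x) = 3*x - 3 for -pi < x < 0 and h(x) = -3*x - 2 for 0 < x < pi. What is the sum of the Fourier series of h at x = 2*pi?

x = 2*pi differs from x = 0 by 1 full period(s), and the series is 2*pi-periodic.
At x = 0 the one-sided limits are h(0^-) = -3 and h(0^+) = -2.
By Dirichlet's theorem the series converges to their average, [(-3) + (-2)]/2 = -5/2.

-5/2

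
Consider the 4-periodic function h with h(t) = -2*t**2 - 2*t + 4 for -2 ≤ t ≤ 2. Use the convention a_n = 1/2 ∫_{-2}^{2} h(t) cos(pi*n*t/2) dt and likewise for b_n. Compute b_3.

-8/(3*pi)

b_3 = 1/2 ∫_{-2}^{2} h(t) sin(3*pi*t/2) dt.
Integrating by parts twice (tabular method), an antiderivative of (-2*t**2 - 2*t + 4) sin(3*pi*t/2) is 4*t**2*cos(3*pi*t/2)/(3*pi) - 16*t*sin(3*pi*t/2)/(9*pi**2) + 4*t*cos(3*pi*t/2)/(3*pi) - 8*sin(3*pi*t/2)/(9*pi**2) - 8*cos(3*pi*t/2)/(3*pi) - 32*cos(3*pi*t/2)/(27*pi**3); evaluating from -2 to 2: ∫_{-2}^{2} (-2*t**2 - 2*t + 4) sin(3*pi*t/2) dt = (16*(2 - 9*pi**2)/(27*pi**3)) - (32/(27*pi**3)) = -16/(3*pi).
Hence b_3 = (1/2)·(-16/(3*pi)) = -8/(3*pi).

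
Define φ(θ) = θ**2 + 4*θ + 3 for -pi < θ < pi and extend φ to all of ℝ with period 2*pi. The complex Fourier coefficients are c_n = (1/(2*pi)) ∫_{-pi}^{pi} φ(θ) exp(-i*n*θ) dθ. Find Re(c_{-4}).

Since φ is real-valued, Re(c_{-4}) = (1/(2*pi)) ∫_{-pi}^{pi} φ(θ) cos(-4*θ) dθ = a_{4}/2.
Integrating by parts twice (tabular method), an antiderivative of (θ**2 + 4*θ + 3) cos(-4*θ) is θ**2*sin(4*θ)/4 + θ*sin(4*θ) + θ*cos(4*θ)/8 + 23*sin(4*θ)/32 + cos(4*θ)/4; evaluating from -pi to pi: ∫_{-pi}^{pi} (θ**2 + 4*θ + 3) cos(-4*θ) dθ = (1/4 + pi/8) - (1/4 - pi/8) = pi/4.
Hence Re(c_{-4}) = (1/(2*pi))·(pi/4) = 1/8.

1/8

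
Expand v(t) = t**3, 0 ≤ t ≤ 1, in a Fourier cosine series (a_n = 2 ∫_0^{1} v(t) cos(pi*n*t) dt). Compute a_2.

a_2 = 2 ∫_0^{1} (t**3) cos(2*pi*t) dt.
Integrating by parts three times (tabular method), an antiderivative of (t**3) cos(2*pi*t) is t**3*sin(2*pi*t)/(2*pi) + 3*t**2*cos(2*pi*t)/(4*pi**2) - 3*t*sin(2*pi*t)/(4*pi**3) - 3*cos(2*pi*t)/(8*pi**4); evaluating from 0 to 1: ∫_{0}^{1} (t**3) cos(2*pi*t) dt = (3*(-1 + 2*pi**2)/(8*pi**4)) - (-3/(8*pi**4)) = 3/(4*pi**2).
Hence a_2 = 2·(3/(4*pi**2)) = 3/(2*pi**2).

3/(2*pi**2)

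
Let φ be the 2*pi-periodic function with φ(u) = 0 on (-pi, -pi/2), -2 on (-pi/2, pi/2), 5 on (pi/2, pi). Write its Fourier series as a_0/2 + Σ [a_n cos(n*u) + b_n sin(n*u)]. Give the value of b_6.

b_6 = 1/pi ∫_{-pi}^{pi} φ(u) sin(6*u) du.
Split the integral at the breakpoints.
∫_{-pi}^{-pi/2} (0) sin(6*u) du = 0.
Directly, an antiderivative of (-2) sin(6*u) is cos(6*u)/3; evaluating from -pi/2 to pi/2: ∫_{-pi/2}^{pi/2} (-2) sin(6*u) du = (-1/3) - (-1/3) = 0.
Directly, an antiderivative of (5) sin(6*u) is -5*cos(6*u)/6; evaluating from pi/2 to pi: ∫_{pi/2}^{pi} (5) sin(6*u) du = (-5/6) - (5/6) = -5/3.
Summing the pieces and multiplying by (1/pi) gives b_6 = -5/(3*pi).

-5/(3*pi)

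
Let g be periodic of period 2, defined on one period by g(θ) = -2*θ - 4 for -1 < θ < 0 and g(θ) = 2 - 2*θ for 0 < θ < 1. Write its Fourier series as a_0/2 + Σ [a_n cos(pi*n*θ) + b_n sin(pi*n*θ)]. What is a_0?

-2

a_0 = ∫_{-1}^{1} g(θ) dθ = -2.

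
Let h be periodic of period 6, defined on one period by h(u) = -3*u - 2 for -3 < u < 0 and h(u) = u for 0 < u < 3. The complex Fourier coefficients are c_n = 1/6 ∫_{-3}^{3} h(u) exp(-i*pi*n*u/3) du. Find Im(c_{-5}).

Since h is real-valued, Im(c_{-5}) = -1/6 ∫_{-3}^{3} h(u) sin(-5*pi*u/3) du = b_{5}/2.
Split the integral at the breakpoints.
Integrating by parts (boundary term plus one more integral), an antiderivative of (-3*u - 2) sin(-5*pi*u/3) is -9*u*cos(5*pi*u/3)/(5*pi) + 27*sin(5*pi*u/3)/(25*pi**2) - 6*cos(5*pi*u/3)/(5*pi); evaluating from -3 to 0: ∫_{-3}^{0} (-3*u - 2) sin(-5*pi*u/3) du = (-6/(5*pi)) - (-21/(5*pi)) = 3/pi.
Integrating by parts (boundary term plus one more integral), an antiderivative of (u) sin(-5*pi*u/3) is 3*u*cos(5*pi*u/3)/(5*pi) - 9*sin(5*pi*u/3)/(25*pi**2); evaluating from 0 to 3: ∫_{0}^{3} (u) sin(-5*pi*u/3) du = (-9/(5*pi)) - (0) = -9/(5*pi).
So ∫_{-3}^{3} h(u) sin(-5*pi*u/3) du = 6/(5*pi).
Hence Im(c_{-5}) = (-1/6)·(6/(5*pi)) = -1/(5*pi).

-1/(5*pi)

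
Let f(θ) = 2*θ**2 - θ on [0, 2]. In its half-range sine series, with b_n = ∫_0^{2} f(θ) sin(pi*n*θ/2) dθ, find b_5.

4*(-16 + 75*pi**2)/(125*pi**3)

b_5 = ∫_0^{2} (2*θ**2 - θ) sin(5*pi*θ/2) dθ.
Integrating by parts twice (tabular method), an antiderivative of (2*θ**2 - θ) sin(5*pi*θ/2) is -4*θ**2*cos(5*pi*θ/2)/(5*pi) + 16*θ*sin(5*pi*θ/2)/(25*pi**2) + 2*θ*cos(5*pi*θ/2)/(5*pi) - 4*sin(5*pi*θ/2)/(25*pi**2) + 32*cos(5*pi*θ/2)/(125*pi**3); evaluating from 0 to 2: ∫_{0}^{2} (2*θ**2 - θ) sin(5*pi*θ/2) dθ = (4*(-8 + 75*pi**2)/(125*pi**3)) - (32/(125*pi**3)) = 4*(-16 + 75*pi**2)/(125*pi**3).
Hence b_5 = 4*(-16 + 75*pi**2)/(125*pi**3).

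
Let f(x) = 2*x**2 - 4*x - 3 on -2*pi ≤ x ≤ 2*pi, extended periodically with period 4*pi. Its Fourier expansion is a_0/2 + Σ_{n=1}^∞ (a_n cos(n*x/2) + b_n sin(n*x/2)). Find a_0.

-6 + 16*pi**2/3

a_0 = (1/(2*pi)) ∫_{-2*pi}^{2*pi} f(x) dx = (1/(2*pi)) · (-12*pi + 32*pi**3/3) = -6 + 16*pi**2/3.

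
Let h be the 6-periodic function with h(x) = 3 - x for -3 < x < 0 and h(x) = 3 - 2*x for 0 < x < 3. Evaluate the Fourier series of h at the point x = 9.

3/2

x = 9 differs from x = -3 by 2 full period(s), and the series is 6-periodic.
At x = -3 the one-sided limits are h(-3^-) = -3 and h(-3^+) = 6.
By Dirichlet's theorem the series converges to their average, [(-3) + (6)]/2 = 3/2.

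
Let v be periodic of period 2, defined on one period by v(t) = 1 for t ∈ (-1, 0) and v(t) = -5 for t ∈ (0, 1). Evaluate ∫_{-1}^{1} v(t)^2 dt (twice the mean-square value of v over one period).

26

∫_{-1}^{1} v(t)^2 dt = 26.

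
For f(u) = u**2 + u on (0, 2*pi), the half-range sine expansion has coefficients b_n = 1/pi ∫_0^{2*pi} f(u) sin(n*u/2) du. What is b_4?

-2*pi - 1

b_4 = 1/pi ∫_0^{2*pi} (u**2 + u) sin(2*u) du.
Integrating by parts twice (tabular method), an antiderivative of (u**2 + u) sin(2*u) is -u**2*cos(2*u)/2 + u*sin(2*u)/2 - u*cos(2*u)/2 + sin(2*u)/4 + cos(2*u)/4; evaluating from 0 to 2*pi: ∫_{0}^{2*pi} (u**2 + u) sin(2*u) du = (-2*pi**2 - pi + 1/4) - (1/4) = -pi*(1 + 2*pi).
Hence b_4 = (1/pi)·(-pi*(1 + 2*pi)) = -2*pi - 1.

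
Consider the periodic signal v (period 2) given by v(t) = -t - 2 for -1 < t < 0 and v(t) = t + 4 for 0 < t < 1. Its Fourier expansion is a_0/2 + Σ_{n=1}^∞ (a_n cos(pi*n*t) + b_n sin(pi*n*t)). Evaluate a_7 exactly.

a_7 = ∫_{-1}^{1} v(t) cos(7*pi*t) dt.
Split the integral at the breakpoints.
Integrating by parts (boundary term plus one more integral), an antiderivative of (-t - 2) cos(7*pi*t) is -t*sin(7*pi*t)/(7*pi) - 2*sin(7*pi*t)/(7*pi) - cos(7*pi*t)/(49*pi**2); evaluating from -1 to 0: ∫_{-1}^{0} (-t - 2) cos(7*pi*t) dt = (-1/(49*pi**2)) - (1/(49*pi**2)) = -2/(49*pi**2).
Integrating by parts (boundary term plus one more integral), an antiderivative of (t + 4) cos(7*pi*t) is t*sin(7*pi*t)/(7*pi) + 4*sin(7*pi*t)/(7*pi) + cos(7*pi*t)/(49*pi**2); evaluating from 0 to 1: ∫_{0}^{1} (t + 4) cos(7*pi*t) dt = (-1/(49*pi**2)) - (1/(49*pi**2)) = -2/(49*pi**2).
Summing the pieces gives a_7 = -4/(49*pi**2).

-4/(49*pi**2)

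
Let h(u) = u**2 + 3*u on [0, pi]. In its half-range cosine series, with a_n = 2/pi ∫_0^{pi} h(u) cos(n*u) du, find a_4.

1/4

a_4 = 2/pi ∫_0^{pi} (u**2 + 3*u) cos(4*u) du.
Integrating by parts twice (tabular method), an antiderivative of (u**2 + 3*u) cos(4*u) is u**2*sin(4*u)/4 + 3*u*sin(4*u)/4 + u*cos(4*u)/8 - sin(4*u)/32 + 3*cos(4*u)/16; evaluating from 0 to pi: ∫_{0}^{pi} (u**2 + 3*u) cos(4*u) du = (3/16 + pi/8) - (3/16) = pi/8.
Hence a_4 = (2/pi)·(pi/8) = 1/4.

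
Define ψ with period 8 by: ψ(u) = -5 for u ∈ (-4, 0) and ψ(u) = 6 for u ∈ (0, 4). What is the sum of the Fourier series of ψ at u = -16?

1/2

u = -16 differs from u = 0 by -2 full period(s), and the series is 8-periodic.
At u = 0 the one-sided limits are ψ(0^-) = -5 and ψ(0^+) = 6.
By Dirichlet's theorem the series converges to their average, [(-5) + (6)]/2 = 1/2.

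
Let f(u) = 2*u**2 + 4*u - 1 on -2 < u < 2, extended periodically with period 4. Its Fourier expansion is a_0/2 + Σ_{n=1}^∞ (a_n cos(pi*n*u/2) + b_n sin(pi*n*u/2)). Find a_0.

a_0 = 1/2 ∫_{-2}^{2} f(u) du = 1/2 · (20/3) = 10/3.

10/3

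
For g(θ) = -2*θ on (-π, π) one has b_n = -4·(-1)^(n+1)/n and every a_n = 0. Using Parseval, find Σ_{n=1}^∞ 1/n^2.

Parseval: Σ b_n^2 = (1/π) ∫_{-π}^{π} g(θ)^2 dθ = 8*pi**2/3.
Σ b_n^2 = Σ 16/n^2, so Σ 1/n^2 = (8*pi**2/3)/16 = pi**2/6.

pi**2/6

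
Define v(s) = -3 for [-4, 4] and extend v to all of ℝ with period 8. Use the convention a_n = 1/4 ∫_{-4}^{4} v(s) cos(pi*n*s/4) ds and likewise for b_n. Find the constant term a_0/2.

a_0 = 1/4 ∫_{-4}^{4} v(s) ds = 1/4 · (-24) = -6.
So the constant term a_0/2 = -3.

-3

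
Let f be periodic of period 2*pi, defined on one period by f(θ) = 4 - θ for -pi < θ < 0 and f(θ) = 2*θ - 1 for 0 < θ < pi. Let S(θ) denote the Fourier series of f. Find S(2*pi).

3/2

θ = 2*pi differs from θ = 0 by 1 full period(s), and the series is 2*pi-periodic.
At θ = 0 the one-sided limits are f(0^-) = 4 and f(0^+) = -1.
By Dirichlet's theorem the series converges to their average, [(4) + (-1)]/2 = 3/2.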